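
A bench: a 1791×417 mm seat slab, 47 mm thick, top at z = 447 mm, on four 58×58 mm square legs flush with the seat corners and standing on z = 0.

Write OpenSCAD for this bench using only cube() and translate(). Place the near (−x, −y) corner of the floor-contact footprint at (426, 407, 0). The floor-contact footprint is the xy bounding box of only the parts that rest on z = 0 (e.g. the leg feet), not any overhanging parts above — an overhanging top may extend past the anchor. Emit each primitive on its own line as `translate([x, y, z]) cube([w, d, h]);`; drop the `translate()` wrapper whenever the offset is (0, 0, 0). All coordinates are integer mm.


// leg_h = 447 − 47 = 400
translate([426, 407, 400]) cube([1791, 417, 47]);
translate([426, 407, 0]) cube([58, 58, 400]);
translate([426, 766, 0]) cube([58, 58, 400]);
translate([2159, 407, 0]) cube([58, 58, 400]);
translate([2159, 766, 0]) cube([58, 58, 400]);


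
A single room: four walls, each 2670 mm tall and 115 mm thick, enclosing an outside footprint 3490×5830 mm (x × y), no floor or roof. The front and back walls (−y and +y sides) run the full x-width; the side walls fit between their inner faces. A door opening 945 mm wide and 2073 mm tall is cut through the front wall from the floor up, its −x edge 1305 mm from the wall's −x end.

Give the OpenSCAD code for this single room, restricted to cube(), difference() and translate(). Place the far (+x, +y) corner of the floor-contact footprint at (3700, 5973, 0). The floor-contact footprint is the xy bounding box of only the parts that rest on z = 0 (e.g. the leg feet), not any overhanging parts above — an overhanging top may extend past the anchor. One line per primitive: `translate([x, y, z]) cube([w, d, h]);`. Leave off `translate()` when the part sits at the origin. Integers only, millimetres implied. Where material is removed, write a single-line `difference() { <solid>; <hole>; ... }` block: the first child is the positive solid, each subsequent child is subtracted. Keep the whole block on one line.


difference() { translate([210, 143, 0]) cube([3490, 115, 2670]); translate([1515, 143, 0]) cube([945, 115, 2073]); }
translate([210, 5858, 0]) cube([3490, 115, 2670]);
translate([210, 258, 0]) cube([115, 5600, 2670]);
translate([3585, 258, 0]) cube([115, 5600, 2670]);


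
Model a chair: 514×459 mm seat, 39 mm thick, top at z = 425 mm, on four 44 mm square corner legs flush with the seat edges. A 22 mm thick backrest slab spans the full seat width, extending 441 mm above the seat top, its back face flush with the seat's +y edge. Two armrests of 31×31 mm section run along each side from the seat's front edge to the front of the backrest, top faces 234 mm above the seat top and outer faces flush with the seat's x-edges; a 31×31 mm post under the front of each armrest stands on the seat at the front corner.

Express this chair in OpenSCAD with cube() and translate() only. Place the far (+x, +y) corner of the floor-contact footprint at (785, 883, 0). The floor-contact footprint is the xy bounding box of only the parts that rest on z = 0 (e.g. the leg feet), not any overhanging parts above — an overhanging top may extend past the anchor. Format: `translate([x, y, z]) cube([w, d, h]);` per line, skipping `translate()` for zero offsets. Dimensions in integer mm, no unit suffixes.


translate([271, 424, 386]) cube([514, 459, 39]);
translate([271, 424, 0]) cube([44, 44, 386]);
translate([741, 424, 0]) cube([44, 44, 386]);
translate([271, 839, 0]) cube([44, 44, 386]);
translate([741, 839, 0]) cube([44, 44, 386]);
translate([271, 861, 425]) cube([514, 22, 441]);
translate([271, 424, 628]) cube([31, 437, 31]);
translate([754, 424, 628]) cube([31, 437, 31]);
translate([271, 424, 425]) cube([31, 31, 203]);
translate([754, 424, 425]) cube([31, 31, 203]);


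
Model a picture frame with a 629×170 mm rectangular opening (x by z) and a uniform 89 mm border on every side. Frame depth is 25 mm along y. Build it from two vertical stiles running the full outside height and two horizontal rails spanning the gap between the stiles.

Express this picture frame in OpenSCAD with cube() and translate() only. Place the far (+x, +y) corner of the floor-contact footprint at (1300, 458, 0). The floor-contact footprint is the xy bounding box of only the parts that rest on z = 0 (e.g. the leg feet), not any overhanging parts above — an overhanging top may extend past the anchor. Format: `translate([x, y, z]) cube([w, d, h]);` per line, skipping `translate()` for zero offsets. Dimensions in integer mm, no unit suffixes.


translate([493, 433, 0]) cube([89, 25, 348]);
translate([1211, 433, 0]) cube([89, 25, 348]);
translate([582, 433, 0]) cube([629, 25, 89]);
translate([582, 433, 259]) cube([629, 25, 89]);


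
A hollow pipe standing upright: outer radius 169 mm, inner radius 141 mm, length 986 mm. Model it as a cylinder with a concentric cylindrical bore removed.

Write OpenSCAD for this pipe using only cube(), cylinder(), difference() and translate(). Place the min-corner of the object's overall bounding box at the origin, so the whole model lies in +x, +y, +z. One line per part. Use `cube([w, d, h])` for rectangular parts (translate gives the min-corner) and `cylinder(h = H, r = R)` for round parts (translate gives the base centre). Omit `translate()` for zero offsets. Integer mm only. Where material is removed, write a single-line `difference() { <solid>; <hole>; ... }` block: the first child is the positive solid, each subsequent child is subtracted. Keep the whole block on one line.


difference() { translate([169, 169, 0]) cylinder(h = 986, r = 169); translate([169, 169, 0]) cylinder(h = 986, r = 141); }


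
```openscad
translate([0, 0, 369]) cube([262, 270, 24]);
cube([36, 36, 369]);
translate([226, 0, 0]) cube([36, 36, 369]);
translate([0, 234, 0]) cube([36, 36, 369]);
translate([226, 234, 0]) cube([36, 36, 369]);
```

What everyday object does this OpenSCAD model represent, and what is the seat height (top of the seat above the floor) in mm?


A stool. The seat height is 393 mm.

A 262×270×24 slab at z = 369 on four corner posts — a stool. The seat top is 369 + 24 = 393 mm.


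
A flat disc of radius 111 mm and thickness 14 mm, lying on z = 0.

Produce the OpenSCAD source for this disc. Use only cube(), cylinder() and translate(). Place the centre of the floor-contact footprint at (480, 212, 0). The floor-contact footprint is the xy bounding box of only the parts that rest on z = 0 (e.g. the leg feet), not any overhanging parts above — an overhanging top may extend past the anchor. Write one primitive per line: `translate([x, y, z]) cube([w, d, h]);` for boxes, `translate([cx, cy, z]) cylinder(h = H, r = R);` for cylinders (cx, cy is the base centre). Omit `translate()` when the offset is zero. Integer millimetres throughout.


translate([480, 212, 0]) cylinder(h = 14, r = 111);


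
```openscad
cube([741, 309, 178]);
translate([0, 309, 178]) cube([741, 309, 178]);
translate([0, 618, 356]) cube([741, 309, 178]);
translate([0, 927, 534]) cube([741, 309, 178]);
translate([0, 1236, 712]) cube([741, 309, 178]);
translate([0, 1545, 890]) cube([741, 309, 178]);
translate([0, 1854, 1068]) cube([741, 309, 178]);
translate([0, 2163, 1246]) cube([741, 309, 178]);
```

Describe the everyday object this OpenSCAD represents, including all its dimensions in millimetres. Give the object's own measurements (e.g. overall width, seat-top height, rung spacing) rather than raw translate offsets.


A straight staircase of 8 solid steps. Each step is 741 mm wide (x), 309 mm deep (y, the going) and 178 mm tall (the rise). The first step rests on the floor; each subsequent step sits one going further in +y and one rise higher in +z, directly behind and above the previous step with no overlap.


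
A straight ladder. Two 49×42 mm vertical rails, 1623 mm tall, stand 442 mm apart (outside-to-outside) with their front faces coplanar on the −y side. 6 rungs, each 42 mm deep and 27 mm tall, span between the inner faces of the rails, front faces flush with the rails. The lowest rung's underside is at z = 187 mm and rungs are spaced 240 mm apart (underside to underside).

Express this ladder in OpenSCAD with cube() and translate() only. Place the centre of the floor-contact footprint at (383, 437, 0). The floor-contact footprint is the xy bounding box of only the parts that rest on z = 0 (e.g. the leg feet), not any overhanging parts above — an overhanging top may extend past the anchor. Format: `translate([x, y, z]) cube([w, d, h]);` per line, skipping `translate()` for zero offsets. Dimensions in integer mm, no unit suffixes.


translate([162, 416, 0]) cube([49, 42, 1623]);
translate([555, 416, 0]) cube([49, 42, 1623]);
translate([211, 416, 187]) cube([344, 42, 27]);
translate([211, 416, 427]) cube([344, 42, 27]);
translate([211, 416, 667]) cube([344, 42, 27]);
translate([211, 416, 907]) cube([344, 42, 27]);
translate([211, 416, 1147]) cube([344, 42, 27]);
translate([211, 416, 1387]) cube([344, 42, 27]);


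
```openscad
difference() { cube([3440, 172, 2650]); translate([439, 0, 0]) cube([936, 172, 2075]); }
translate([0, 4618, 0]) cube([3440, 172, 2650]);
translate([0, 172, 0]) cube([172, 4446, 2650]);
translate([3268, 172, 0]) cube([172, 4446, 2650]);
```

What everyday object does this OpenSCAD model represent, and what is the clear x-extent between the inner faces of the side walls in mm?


A single room. The interior width is 3096 mm.

Four walls enclosing a rectangle with a door in the front wall — a room. Outside width 3440 minus two 172 mm walls gives 3096 mm.


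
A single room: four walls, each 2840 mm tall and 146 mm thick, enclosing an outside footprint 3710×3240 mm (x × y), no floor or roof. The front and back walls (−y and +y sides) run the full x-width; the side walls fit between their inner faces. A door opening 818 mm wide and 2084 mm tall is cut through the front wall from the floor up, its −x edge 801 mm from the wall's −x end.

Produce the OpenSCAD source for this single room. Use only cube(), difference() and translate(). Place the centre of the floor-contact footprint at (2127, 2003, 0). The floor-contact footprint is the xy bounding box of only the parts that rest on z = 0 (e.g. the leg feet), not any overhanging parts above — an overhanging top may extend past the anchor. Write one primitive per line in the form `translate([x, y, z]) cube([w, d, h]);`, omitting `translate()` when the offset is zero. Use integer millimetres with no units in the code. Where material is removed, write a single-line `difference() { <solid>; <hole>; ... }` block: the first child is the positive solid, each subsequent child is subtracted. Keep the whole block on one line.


difference() { translate([272, 383, 0]) cube([3710, 146, 2840]); translate([1073, 383, 0]) cube([818, 146, 2084]); }
translate([272, 3477, 0]) cube([3710, 146, 2840]);
translate([272, 529, 0]) cube([146, 2948, 2840]);
translate([3836, 529, 0]) cube([146, 2948, 2840]);


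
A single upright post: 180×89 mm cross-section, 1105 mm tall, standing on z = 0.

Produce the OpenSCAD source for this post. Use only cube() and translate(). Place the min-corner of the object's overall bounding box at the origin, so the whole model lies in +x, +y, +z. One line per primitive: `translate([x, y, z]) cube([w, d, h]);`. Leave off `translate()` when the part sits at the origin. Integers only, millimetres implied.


cube([180, 89, 1105]);


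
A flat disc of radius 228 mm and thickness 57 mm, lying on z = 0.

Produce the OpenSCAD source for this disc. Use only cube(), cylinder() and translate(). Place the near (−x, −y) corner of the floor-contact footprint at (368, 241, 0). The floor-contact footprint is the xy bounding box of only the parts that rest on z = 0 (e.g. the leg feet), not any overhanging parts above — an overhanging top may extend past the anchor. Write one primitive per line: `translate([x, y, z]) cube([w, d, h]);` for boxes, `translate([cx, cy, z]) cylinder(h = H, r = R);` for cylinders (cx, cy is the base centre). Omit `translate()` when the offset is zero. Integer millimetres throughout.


translate([596, 469, 0]) cylinder(h = 57, r = 228);


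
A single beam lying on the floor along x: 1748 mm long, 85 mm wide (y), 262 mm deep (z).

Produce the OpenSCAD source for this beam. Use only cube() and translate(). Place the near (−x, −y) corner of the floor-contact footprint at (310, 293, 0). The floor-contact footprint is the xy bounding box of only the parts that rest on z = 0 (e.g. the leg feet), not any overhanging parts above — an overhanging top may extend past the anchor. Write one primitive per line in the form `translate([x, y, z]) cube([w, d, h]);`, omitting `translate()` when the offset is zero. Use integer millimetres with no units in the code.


translate([310, 293, 0]) cube([1748, 85, 262]);


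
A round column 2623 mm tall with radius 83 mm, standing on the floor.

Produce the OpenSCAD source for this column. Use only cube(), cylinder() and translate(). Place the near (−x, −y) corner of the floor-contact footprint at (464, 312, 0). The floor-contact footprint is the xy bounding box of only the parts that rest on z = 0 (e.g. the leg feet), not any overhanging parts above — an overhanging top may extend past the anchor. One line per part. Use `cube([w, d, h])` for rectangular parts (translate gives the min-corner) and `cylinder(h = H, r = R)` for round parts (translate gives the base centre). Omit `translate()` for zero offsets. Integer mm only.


translate([547, 395, 0]) cylinder(h = 2623, r = 83);


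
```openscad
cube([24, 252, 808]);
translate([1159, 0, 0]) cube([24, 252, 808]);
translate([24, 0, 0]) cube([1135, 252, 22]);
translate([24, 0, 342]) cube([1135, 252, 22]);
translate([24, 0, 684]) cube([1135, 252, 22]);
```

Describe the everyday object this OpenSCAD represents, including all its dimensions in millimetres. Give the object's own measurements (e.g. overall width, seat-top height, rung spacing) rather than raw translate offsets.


An open bookshelf. Two side panels, each 24 mm thick, 252 mm deep and 808 mm tall, stand 1183 mm apart (outside-to-outside). Between them sit 3 shelves, each 22 mm thick and 252 mm deep, spanning the full gap between the sides. The bottom shelf rests on the floor (its underside at z = 0) and the clear gap between one shelf's top and the next shelf's underside is 320 mm.


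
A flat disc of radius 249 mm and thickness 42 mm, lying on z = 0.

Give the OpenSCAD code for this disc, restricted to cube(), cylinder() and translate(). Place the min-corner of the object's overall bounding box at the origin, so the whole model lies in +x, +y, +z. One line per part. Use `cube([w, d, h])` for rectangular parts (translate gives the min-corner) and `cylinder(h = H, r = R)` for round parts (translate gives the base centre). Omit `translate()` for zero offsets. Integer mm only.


translate([249, 249, 0]) cylinder(h = 42, r = 249);


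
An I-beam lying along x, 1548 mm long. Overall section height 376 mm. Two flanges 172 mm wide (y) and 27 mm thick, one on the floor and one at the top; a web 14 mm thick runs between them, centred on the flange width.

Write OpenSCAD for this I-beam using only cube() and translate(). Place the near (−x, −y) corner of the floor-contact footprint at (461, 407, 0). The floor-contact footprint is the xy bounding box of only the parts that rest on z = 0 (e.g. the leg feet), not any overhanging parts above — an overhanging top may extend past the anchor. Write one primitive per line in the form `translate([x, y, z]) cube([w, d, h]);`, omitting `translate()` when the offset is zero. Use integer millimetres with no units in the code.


translate([461, 407, 0]) cube([1548, 172, 27]);
translate([461, 486, 27]) cube([1548, 14, 322]);
translate([461, 407, 349]) cube([1548, 172, 27]);


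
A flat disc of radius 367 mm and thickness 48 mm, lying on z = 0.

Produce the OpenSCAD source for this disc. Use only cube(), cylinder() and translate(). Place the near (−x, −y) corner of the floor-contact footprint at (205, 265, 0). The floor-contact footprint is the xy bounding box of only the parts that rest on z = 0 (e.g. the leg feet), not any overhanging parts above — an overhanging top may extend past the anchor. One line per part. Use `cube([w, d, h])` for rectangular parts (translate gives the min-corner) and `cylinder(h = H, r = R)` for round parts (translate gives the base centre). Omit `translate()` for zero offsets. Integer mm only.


translate([572, 632, 0]) cylinder(h = 48, r = 367);


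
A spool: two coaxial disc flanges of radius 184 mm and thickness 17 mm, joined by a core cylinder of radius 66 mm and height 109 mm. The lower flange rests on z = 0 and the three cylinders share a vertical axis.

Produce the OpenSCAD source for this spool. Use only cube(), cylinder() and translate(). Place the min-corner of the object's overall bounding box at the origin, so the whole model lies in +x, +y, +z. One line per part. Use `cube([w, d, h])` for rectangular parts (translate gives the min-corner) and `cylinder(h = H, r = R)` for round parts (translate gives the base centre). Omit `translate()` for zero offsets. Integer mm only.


translate([184, 184, 0]) cylinder(h = 17, r = 184);
translate([184, 184, 17]) cylinder(h = 109, r = 66);
translate([184, 184, 126]) cylinder(h = 17, r = 184);


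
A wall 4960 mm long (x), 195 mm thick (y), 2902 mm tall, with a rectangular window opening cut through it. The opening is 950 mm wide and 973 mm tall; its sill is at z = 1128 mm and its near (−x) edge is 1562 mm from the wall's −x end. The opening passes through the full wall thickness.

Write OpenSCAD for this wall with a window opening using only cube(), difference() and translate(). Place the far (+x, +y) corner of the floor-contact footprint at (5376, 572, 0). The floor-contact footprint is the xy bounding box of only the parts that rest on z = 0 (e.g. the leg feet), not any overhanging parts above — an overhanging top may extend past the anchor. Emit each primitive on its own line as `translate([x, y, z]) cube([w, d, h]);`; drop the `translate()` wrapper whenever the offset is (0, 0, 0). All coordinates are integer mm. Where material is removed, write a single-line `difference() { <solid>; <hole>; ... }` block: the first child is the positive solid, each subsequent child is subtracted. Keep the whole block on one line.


difference() { translate([416, 377, 0]) cube([4960, 195, 2902]); translate([1978, 377, 1128]) cube([950, 195, 973]); }


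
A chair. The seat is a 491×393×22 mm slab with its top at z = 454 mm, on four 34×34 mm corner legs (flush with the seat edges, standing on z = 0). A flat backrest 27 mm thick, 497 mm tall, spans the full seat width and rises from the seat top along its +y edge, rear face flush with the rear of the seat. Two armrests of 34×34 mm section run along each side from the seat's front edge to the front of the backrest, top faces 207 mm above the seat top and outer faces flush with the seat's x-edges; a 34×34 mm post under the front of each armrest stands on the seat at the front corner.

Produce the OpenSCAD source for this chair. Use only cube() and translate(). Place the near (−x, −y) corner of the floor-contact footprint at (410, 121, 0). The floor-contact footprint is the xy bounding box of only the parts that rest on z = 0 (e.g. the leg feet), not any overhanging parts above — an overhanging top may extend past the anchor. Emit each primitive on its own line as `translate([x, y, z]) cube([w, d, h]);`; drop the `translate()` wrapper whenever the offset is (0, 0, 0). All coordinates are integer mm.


translate([410, 121, 432]) cube([491, 393, 22]);
translate([410, 121, 0]) cube([34, 34, 432]);
translate([867, 121, 0]) cube([34, 34, 432]);
translate([410, 480, 0]) cube([34, 34, 432]);
translate([867, 480, 0]) cube([34, 34, 432]);
translate([410, 487, 454]) cube([491, 27, 497]);
translate([410, 121, 627]) cube([34, 366, 34]);
translate([867, 121, 627]) cube([34, 366, 34]);
translate([410, 121, 454]) cube([34, 34, 173]);
translate([867, 121, 454]) cube([34, 34, 173]);


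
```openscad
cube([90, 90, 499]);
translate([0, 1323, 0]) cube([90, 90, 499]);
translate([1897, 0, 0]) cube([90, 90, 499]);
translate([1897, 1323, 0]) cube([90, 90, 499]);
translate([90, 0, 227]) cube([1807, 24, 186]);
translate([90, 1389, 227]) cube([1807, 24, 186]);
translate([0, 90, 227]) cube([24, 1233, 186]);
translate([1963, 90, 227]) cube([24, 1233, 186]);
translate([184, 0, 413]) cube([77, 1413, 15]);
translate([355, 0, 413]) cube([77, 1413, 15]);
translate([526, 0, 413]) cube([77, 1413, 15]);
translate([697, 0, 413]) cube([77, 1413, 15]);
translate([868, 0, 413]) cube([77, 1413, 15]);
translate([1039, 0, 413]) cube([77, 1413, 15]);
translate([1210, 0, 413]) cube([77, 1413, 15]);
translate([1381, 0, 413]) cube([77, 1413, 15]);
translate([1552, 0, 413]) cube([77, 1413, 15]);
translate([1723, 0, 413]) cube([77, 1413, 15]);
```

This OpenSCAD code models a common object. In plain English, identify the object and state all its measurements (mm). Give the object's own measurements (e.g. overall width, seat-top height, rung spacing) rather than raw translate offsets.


A bed frame 1987 mm long (x) by 1413 mm wide (y). Four 90×90 mm corner posts, 499 mm tall, at the corners of the footprint. Four rails of 24 mm thickness and 186 mm height run between adjacent posts with their undersides at z = 227 mm, their outer faces flush with the outside of the frame (the two x-running rails run between the posts' inner faces; the two y-running rails run between the posts' inner faces). 10 slats, each 77 mm wide (x) and 15 mm thick, lie across the top of the two x-running rails, running the full 1413 mm width of the frame in y; along x they sit between the end posts with a 94 mm gap after the −x posts and between neighbouring slats, leaving 97 mm before the +x posts.


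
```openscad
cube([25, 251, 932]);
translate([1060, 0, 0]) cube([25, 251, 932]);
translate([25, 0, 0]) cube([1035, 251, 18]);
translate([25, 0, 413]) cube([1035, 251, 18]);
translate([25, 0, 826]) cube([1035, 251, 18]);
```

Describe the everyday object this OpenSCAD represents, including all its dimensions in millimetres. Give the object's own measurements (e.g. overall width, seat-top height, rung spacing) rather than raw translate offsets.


An open bookshelf. Two side panels, each 25 mm thick, 251 mm deep and 932 mm tall, stand 1085 mm apart (outside-to-outside). Between them sit 3 shelves, each 18 mm thick and 251 mm deep, spanning the full gap between the sides. The bottom shelf rests on the floor (its underside at z = 0) and the clear gap between one shelf's top and the next shelf's underside is 395 mm.


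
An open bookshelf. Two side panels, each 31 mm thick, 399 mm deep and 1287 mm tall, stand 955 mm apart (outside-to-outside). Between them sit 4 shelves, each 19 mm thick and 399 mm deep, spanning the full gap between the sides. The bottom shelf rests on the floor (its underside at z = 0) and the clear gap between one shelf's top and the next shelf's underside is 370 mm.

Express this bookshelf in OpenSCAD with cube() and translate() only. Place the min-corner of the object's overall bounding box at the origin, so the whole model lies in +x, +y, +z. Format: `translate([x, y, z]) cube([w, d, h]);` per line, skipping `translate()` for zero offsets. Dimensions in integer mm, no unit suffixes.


cube([31, 399, 1287]);
translate([924, 0, 0]) cube([31, 399, 1287]);
translate([31, 0, 0]) cube([893, 399, 19]);
translate([31, 0, 389]) cube([893, 399, 19]);
translate([31, 0, 778]) cube([893, 399, 19]);
translate([31, 0, 1167]) cube([893, 399, 19]);


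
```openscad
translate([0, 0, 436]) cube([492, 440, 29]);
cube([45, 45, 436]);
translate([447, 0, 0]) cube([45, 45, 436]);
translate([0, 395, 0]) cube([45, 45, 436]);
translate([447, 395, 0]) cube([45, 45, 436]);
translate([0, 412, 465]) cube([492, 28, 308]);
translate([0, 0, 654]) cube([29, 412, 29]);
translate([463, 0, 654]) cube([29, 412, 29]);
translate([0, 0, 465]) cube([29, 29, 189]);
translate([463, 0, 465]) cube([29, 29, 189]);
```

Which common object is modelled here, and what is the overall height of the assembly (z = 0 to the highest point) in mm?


A chair. The overall height is 773 mm.

A slab on four corner posts with a tall panel at the back — a chair. The seat slab sits at z = 436 with thickness 29, and the 308 mm backrest starts at the seat top, so the overall height is 436 + 29 + 308 = 773 mm.


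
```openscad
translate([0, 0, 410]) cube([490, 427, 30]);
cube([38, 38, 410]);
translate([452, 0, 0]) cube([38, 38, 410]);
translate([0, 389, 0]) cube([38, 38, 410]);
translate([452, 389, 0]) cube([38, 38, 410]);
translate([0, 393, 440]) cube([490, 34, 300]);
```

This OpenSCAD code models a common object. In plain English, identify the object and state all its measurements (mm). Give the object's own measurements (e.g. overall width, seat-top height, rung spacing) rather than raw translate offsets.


A chair. The seat is a 490×427×30 mm slab with its top at z = 440 mm, on four 38×38 mm corner legs (flush with the seat edges, standing on z = 0). A flat backrest 34 mm thick, 300 mm tall, spans the full seat width and rises from the seat top along its +y edge, rear face flush with the rear of the seat.


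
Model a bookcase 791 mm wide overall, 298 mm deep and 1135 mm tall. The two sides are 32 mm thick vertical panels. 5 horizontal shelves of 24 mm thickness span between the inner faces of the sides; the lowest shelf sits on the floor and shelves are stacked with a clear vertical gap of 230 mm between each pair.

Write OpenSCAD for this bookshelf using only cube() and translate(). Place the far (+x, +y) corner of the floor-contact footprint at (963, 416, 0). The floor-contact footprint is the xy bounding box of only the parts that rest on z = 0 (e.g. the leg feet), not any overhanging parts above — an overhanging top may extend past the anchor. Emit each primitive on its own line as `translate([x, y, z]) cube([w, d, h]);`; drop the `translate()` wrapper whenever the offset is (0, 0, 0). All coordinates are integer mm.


translate([172, 118, 0]) cube([32, 298, 1135]);
translate([931, 118, 0]) cube([32, 298, 1135]);
translate([204, 118, 0]) cube([727, 298, 24]);
translate([204, 118, 254]) cube([727, 298, 24]);
translate([204, 118, 508]) cube([727, 298, 24]);
translate([204, 118, 762]) cube([727, 298, 24]);
translate([204, 118, 1016]) cube([727, 298, 24]);


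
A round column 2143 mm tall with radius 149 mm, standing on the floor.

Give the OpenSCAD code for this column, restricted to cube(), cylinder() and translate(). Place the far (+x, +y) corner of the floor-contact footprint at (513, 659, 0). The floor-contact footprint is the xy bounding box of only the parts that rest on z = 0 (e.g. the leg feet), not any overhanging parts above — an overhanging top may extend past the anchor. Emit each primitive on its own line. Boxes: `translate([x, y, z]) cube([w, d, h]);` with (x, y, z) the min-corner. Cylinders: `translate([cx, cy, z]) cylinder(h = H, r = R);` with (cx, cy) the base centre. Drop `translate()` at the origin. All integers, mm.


translate([364, 510, 0]) cylinder(h = 2143, r = 149);


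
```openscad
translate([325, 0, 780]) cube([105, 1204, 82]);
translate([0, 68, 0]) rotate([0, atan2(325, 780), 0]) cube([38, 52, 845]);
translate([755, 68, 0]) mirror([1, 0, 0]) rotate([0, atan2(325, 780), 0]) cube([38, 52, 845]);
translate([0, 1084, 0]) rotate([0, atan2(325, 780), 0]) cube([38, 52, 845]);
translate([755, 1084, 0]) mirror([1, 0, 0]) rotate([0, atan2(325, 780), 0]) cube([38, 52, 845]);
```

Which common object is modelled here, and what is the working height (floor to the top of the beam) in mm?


A sawhorse. The overall height is 862 mm.

A beam across two mirrored pairs of raked legs — a sawhorse. The beam's underside is at z = 780 (matching the legs' vertical rise in atan2(325, 780)) and the beam is 82 mm tall, so its top is at 780 + 82 = 862 mm. The raked legs top out at the beam's underside, so that is the highest point.


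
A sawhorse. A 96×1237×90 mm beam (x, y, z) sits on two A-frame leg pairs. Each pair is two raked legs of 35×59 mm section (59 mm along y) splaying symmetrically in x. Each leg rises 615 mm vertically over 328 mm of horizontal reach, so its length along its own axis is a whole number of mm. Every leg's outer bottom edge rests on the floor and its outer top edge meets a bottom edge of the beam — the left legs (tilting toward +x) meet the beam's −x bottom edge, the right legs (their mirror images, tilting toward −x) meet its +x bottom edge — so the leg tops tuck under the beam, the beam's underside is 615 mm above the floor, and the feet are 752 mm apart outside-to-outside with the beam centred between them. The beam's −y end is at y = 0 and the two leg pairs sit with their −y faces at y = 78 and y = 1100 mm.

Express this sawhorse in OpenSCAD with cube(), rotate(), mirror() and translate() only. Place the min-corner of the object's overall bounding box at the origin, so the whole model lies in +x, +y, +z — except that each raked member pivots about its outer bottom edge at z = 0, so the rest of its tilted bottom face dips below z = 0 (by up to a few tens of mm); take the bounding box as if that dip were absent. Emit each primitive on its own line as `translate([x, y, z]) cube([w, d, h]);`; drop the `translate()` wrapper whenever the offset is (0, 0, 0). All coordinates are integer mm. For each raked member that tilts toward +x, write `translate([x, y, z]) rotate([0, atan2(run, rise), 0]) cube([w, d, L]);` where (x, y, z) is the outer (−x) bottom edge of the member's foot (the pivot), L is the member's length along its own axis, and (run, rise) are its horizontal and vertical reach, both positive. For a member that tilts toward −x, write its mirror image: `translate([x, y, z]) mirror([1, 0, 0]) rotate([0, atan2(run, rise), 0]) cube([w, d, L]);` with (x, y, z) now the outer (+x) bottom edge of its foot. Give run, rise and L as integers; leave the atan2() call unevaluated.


translate([328, 0, 615]) cube([96, 1237, 90]);
translate([0, 78, 0]) rotate([0, atan2(328, 615), 0]) cube([35, 59, 697]);
translate([752, 78, 0]) mirror([1, 0, 0]) rotate([0, atan2(328, 615), 0]) cube([35, 59, 697]);
translate([0, 1100, 0]) rotate([0, atan2(328, 615), 0]) cube([35, 59, 697]);
translate([752, 1100, 0]) mirror([1, 0, 0]) rotate([0, atan2(328, 615), 0]) cube([35, 59, 697]);


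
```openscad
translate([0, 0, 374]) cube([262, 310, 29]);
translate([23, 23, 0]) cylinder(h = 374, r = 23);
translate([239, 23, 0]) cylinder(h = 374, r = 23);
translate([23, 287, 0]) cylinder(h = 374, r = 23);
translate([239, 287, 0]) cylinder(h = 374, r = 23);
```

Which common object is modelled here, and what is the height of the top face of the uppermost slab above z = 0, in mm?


A stool. The seat height is 403 mm.

A 262×310×29 slab at z = 374 on four corner cylinders — a stool. The seat top is 374 + 29 = 403 mm.


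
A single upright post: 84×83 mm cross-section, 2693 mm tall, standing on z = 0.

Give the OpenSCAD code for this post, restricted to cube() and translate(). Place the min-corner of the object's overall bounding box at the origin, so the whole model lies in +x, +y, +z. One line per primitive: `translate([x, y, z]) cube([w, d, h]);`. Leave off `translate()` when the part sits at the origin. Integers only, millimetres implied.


cube([84, 83, 2693]);


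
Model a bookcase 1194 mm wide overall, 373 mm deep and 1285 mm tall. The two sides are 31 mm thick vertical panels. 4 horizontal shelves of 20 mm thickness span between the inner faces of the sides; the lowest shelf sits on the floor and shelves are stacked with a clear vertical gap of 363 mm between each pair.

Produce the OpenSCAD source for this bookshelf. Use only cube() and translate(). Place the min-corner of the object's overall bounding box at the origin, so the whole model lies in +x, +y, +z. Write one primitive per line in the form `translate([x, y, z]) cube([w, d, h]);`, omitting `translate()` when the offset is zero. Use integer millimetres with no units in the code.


cube([31, 373, 1285]);
translate([1163, 0, 0]) cube([31, 373, 1285]);
translate([31, 0, 0]) cube([1132, 373, 20]);
translate([31, 0, 383]) cube([1132, 373, 20]);
translate([31, 0, 766]) cube([1132, 373, 20]);
translate([31, 0, 1149]) cube([1132, 373, 20]);


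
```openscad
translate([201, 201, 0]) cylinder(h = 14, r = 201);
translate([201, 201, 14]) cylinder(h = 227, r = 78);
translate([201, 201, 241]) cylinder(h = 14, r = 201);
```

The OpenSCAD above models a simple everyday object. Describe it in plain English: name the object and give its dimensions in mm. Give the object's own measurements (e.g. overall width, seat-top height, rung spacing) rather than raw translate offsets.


A spool: two coaxial disc flanges of radius 201 mm and thickness 14 mm, joined by a core cylinder of radius 78 mm and height 227 mm. The lower flange rests on z = 0 and the three cylinders share a vertical axis.


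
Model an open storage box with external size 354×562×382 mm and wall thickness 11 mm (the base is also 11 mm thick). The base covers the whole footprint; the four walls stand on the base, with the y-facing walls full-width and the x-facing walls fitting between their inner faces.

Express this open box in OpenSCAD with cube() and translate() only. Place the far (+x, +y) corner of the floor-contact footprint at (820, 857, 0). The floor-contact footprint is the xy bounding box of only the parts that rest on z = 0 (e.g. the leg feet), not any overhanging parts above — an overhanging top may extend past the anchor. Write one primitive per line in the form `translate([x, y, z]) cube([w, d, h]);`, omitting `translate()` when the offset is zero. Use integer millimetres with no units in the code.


translate([466, 295, 0]) cube([354, 562, 11]);
translate([466, 295, 11]) cube([354, 11, 371]);
translate([466, 846, 11]) cube([354, 11, 371]);
translate([466, 306, 11]) cube([11, 540, 371]);
translate([809, 306, 11]) cube([11, 540, 371]);


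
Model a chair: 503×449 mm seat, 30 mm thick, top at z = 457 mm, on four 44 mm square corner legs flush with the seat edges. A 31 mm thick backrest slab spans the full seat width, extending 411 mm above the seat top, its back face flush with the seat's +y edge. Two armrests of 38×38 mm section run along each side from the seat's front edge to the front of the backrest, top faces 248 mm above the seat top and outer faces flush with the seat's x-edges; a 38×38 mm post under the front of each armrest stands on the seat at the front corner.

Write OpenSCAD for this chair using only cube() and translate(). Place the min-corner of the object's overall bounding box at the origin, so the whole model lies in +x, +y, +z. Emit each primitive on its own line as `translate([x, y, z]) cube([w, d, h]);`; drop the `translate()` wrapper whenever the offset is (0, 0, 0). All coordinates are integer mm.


// leg_h = 457 - 30 = 427
// arm post h = 248 - 38 = 210
translate([0, 0, 427]) cube([503, 449, 30]);
cube([44, 44, 427]);
translate([459, 0, 0]) cube([44, 44, 427]);
translate([0, 405, 0]) cube([44, 44, 427]);
translate([459, 405, 0]) cube([44, 44, 427]);
translate([0, 418, 457]) cube([503, 31, 411]);
translate([0, 0, 667]) cube([38, 418, 38]);
translate([465, 0, 667]) cube([38, 418, 38]);
translate([0, 0, 457]) cube([38, 38, 210]);
translate([465, 0, 457]) cube([38, 38, 210]);


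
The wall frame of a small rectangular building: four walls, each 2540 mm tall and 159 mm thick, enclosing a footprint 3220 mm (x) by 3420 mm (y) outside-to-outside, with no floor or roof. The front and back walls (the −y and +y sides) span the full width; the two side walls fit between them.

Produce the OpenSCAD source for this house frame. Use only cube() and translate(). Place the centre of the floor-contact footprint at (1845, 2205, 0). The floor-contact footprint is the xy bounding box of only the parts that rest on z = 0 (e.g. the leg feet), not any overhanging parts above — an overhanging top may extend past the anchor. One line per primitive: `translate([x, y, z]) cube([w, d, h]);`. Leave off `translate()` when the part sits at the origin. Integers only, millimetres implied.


translate([235, 495, 0]) cube([3220, 159, 2540]);
translate([235, 3756, 0]) cube([3220, 159, 2540]);
translate([235, 654, 0]) cube([159, 3102, 2540]);
translate([3296, 654, 0]) cube([159, 3102, 2540]);


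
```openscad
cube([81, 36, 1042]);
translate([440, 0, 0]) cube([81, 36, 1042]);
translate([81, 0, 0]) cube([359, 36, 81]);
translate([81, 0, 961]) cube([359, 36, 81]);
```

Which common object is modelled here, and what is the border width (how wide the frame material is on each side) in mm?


A picture frame. The border width is 81 mm.

Four thin pieces enclosing a rectangular opening — a picture frame. The two full-height stiles are 1042 mm tall; the top rail sits at z = 961 and is 81 mm tall, so the border above the opening is 1042 − 961 = 81 mm, matching the stile x-width.


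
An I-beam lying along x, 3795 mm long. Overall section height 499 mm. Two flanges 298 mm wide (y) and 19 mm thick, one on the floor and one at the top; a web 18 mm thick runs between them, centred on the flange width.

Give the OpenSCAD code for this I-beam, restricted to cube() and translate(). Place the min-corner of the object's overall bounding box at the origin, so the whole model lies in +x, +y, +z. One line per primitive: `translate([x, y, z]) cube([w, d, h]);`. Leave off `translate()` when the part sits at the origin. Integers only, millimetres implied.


cube([3795, 298, 19]);
translate([0, 140, 19]) cube([3795, 18, 461]);
translate([0, 0, 480]) cube([3795, 298, 19]);


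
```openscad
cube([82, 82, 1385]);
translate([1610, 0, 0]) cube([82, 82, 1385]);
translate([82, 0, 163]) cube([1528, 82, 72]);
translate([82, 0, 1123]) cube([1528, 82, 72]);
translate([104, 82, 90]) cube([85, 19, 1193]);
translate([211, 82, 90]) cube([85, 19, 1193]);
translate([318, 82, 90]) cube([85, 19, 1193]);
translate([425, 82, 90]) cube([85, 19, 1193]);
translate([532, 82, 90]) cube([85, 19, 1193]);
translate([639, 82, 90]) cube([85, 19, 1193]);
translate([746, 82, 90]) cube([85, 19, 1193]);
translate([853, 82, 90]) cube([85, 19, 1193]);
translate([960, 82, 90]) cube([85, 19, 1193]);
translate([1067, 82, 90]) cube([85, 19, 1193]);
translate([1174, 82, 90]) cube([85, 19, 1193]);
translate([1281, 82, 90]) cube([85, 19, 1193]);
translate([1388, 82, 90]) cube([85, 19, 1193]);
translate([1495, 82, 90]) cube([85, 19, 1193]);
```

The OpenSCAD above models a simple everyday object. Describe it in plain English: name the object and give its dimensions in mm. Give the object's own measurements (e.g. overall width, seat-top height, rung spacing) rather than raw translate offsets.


A fence section. Two 82×82 mm posts, 1385 mm tall, stand on the floor with a clear span of 1528 mm between their inner faces. Two horizontal rails of 82×72 mm section span the gap between the posts with their undersides at z = 163 mm and z = 1123 mm, flush with the posts' −y face. 14 pickets, each 85 mm wide, 19 mm thick and 1193 mm tall, are fixed to the +y face of the rails with their bottoms at z = 90 mm, spaced across the span with a 22 mm gap after the −x post and between neighbouring pickets, with 30 mm left before the +x post.


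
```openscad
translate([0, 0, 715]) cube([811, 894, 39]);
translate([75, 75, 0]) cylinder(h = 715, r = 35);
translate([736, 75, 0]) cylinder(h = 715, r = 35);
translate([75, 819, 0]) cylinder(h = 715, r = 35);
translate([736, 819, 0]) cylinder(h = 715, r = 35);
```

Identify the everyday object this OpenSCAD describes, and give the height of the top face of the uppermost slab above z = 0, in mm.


A table. The table height is 754 mm.

A 811×894×39 slab sits at z = 715 on four Ø70 mm round legs — a table. The top surface is at 715 + 39 = 754 mm.


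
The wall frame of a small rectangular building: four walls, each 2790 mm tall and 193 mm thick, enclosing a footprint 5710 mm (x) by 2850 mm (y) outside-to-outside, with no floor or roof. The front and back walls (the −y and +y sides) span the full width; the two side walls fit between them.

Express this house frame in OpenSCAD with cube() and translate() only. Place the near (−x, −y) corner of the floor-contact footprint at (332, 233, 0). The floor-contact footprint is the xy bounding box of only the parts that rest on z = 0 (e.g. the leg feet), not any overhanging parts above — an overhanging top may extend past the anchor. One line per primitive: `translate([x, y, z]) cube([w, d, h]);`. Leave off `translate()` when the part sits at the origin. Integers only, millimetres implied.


translate([332, 233, 0]) cube([5710, 193, 2790]);
translate([332, 2890, 0]) cube([5710, 193, 2790]);
translate([332, 426, 0]) cube([193, 2464, 2790]);
translate([5849, 426, 0]) cube([193, 2464, 2790]);
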